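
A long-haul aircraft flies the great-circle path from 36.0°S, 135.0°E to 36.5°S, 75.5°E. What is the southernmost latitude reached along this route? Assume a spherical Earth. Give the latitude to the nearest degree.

≈ 40°S

The great circle lies in the plane with unit normal n̂ = (p₁ × p₂)/|p₁ × p₂|.
Here n̂_z ≈ -0.764; the vertex latitude is φ_max = arccos|n̂_z| ≈ 40.2°.
Check via Clairaut: cos φ_max = |cos φ₁| · sin C = cos(36.0°)·sin(109.2°) ≈ 0.764, again giving ≈ 40.2°.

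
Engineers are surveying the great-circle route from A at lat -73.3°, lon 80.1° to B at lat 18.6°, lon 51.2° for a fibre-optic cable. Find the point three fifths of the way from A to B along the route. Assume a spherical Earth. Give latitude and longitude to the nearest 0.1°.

≈ lat -18.6°, lon 56.3°

From cos δ = sin φ₁ sin φ₂ + cos φ₁ cos φ₂ cos Δλ, the central angle is δ ≈ 1.638 rad (93.8°).
Interpolate at f = 3/5 with slerp weights a = sin((1−f)δ)/sin δ ≈ 0.611, b = sin(fδ)/sin δ ≈ 0.834.
p = a·p₁ + b·p₂ ≈ (0.525, 0.789, -0.319); φ = arcsin(p_z) ≈ -18.60°, λ = atan2(p_y, p_x) ≈ 56.33°.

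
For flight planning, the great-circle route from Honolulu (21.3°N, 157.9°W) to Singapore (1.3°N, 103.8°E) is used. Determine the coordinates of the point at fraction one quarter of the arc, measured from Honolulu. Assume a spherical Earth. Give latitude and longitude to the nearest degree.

From cos δ = sin φ₁ sin φ₂ + cos φ₁ cos φ₂ cos Δλ, the central angle is δ ≈ 1.697 rad (97.3°).
Interpolate at f = 1/4 with slerp weights a = sin((1−f)δ)/sin δ ≈ 0.964, b = sin(fδ)/sin δ ≈ 0.415.
p = a·p₁ + b·p₂ ≈ (-0.931, 0.065, 0.359); φ = arcsin(p_z) ≈ 21.07°, λ = atan2(p_y, p_x) ≈ 176.00°.

≈ 21°N, 176°E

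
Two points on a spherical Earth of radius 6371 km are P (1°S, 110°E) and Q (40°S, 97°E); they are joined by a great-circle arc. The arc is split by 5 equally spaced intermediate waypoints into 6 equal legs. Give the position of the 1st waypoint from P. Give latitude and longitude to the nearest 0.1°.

Write both endpoints as unit vectors p₁, p₂ with components (cos φ cos λ, cos φ sin λ, sin φ).
The central angle between the endpoints is δ = arccos(p₁·p₂) ≈ 0.711 rad (40.8°).
Interpolate at f = 1/6 with slerp weights a = sin((1−f)δ)/sin δ ≈ 0.856, b = sin(fδ)/sin δ ≈ 0.181.
p = a·p₁ + b·p₂ ≈ (-0.310, 0.942, -0.131); φ = arcsin(p_z) ≈ -7.55°, λ = atan2(p_y, p_x) ≈ 108.20°.

≈ (7.5°S, 108.2°E)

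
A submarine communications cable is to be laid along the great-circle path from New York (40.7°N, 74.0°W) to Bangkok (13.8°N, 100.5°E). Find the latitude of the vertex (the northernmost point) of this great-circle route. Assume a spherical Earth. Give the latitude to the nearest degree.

≈ 85°N

The great circle lies in the plane with unit normal n̂ = (p₁ × p₂)/|p₁ × p₂|.
Here n̂_z ≈ +0.086; the vertex latitude is φ_max = arccos|n̂_z| ≈ 85.0°.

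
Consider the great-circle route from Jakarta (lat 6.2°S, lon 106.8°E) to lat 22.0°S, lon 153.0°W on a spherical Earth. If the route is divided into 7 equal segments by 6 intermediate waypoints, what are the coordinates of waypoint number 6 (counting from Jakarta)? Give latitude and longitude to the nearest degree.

Write both endpoints as unit vectors p₁, p₂ with components (cos φ cos λ, cos φ sin λ, sin φ).
The central angle between the endpoints is δ = arccos(p₁·p₂) ≈ 1.694 rad (97.1°).
Interpolate at f = 6/7 with slerp weights a = sin((1−f)δ)/sin δ ≈ 0.241, b = sin(fδ)/sin δ ≈ 1.001.
p = a·p₁ + b·p₂ ≈ (-0.896, -0.191, -0.401); φ = arcsin(p_z) ≈ -23.63°, λ = atan2(p_y, p_x) ≈ -167.94°.

≈ lat 24°S, lon 168°W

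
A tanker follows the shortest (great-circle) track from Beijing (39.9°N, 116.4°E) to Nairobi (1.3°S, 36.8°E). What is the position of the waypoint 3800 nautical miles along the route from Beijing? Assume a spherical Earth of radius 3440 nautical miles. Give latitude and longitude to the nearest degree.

≈ 11°N, 52°E

From cos δ = sin φ₁ sin φ₂ + cos φ₁ cos φ₂ cos Δλ, the central angle is δ ≈ 1.447 rad (82.9°). The total great-circle distance is δ·R ≈ 1.447 × 3440 ≈ 4976 nmi, so the target fraction is f = 3800/4976 ≈ 0.764.
Interpolate at f ≈ 0.764 with slerp weights a = sin((1−f)δ)/sin δ ≈ 0.338, b = sin(fδ)/sin δ ≈ 0.900.
p = a·p₁ + b·p₂ ≈ (0.605, 0.771, 0.196); φ = arcsin(p_z) ≈ 11.32°, λ = atan2(p_y, p_x) ≈ 51.87°.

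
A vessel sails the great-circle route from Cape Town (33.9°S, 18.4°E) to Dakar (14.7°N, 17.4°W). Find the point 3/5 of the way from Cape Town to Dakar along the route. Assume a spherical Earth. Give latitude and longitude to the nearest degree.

≈ 5°S, 4°W

Write both endpoints as unit vectors p₁, p₂ with components (cos φ cos λ, cos φ sin λ, sin φ).
The central angle between the endpoints is δ = arccos(p₁·p₂) ≈ 1.036 rad (59.4°).
Interpolate at f = 3/5 with slerp weights a = sin((1−f)δ)/sin δ ≈ 0.468, b = sin(fδ)/sin δ ≈ 0.677.
p = a·p₁ + b·p₂ ≈ (0.993, -0.073, -0.089); φ = arcsin(p_z) ≈ -5.12°, λ = atan2(p_y, p_x) ≈ -4.21°.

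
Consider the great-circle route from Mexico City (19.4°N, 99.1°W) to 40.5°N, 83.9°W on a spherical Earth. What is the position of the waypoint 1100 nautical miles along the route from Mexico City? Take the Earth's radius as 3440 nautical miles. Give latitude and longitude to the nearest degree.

≈ 35°N, 89°W

Convert each endpoint to a unit vector on the sphere (x = cos φ cos λ, y = cos φ sin λ, z = sin φ).
The central angle between the endpoints is δ = arccos(p₁·p₂) ≈ 0.433 rad (24.8°). The total great-circle distance is δ·R ≈ 0.433 × 3440 ≈ 1488 nmi, so the target fraction is f = 1100/1488 ≈ 0.739.
Interpolate at f ≈ 0.739 with slerp weights a = sin((1−f)δ)/sin δ ≈ 0.269, b = sin(fδ)/sin δ ≈ 0.750.
p = a·p₁ + b·p₂ ≈ (0.021, -0.817, 0.576); φ = arcsin(p_z) ≈ 35.18°, λ = atan2(p_y, p_x) ≈ -88.56°.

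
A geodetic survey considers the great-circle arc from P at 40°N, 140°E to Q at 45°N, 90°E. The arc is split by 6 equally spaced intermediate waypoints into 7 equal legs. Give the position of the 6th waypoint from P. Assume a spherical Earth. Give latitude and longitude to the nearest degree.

The haversine formula gives a central angle δ ≈ 0.639 rad (36.6°) between the endpoints.
Interpolate at f = 6/7 with slerp weights a = sin((1−f)δ)/sin δ ≈ 0.153, b = sin(fδ)/sin δ ≈ 0.873.
p = a·p₁ + b·p₂ ≈ (-0.090, 0.693, 0.716); φ = arcsin(p_z) ≈ 45.70°, λ = atan2(p_y, p_x) ≈ 97.38°.

≈ 46°N, 97°E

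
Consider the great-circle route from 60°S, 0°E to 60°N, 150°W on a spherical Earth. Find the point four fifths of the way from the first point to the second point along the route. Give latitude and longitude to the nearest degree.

≈ 42°N, 105°W

Write both endpoints as unit vectors p₁, p₂ with components (cos φ cos λ, cos φ sin λ, sin φ).
The central angle between the endpoints is δ = arccos(p₁·p₂) ≈ 2.882 rad (165.1°).
Interpolate at f = 4/5 with slerp weights a = sin((1−f)δ)/sin δ ≈ 2.124, b = sin(fδ)/sin δ ≈ 2.891.
p = a·p₁ + b·p₂ ≈ (-0.190, -0.723, 0.664); φ = arcsin(p_z) ≈ 41.64°, λ = atan2(p_y, p_x) ≈ -104.73°.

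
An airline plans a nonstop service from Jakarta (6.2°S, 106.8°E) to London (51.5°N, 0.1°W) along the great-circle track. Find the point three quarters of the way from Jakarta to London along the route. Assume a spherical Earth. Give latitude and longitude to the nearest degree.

≈ (48°N, 41°E)

Write both endpoints as unit vectors p₁, p₂ with components (cos φ cos λ, cos φ sin λ, sin φ).
The central angle between the endpoints is δ = arccos(p₁·p₂) ≈ 1.838 rad (105.3°).
Interpolate at f = 3/4 with slerp weights a = sin((1−f)δ)/sin δ ≈ 0.460, b = sin(fδ)/sin δ ≈ 1.018.
p = a·p₁ + b·p₂ ≈ (0.501, 0.437, 0.747); φ = arcsin(p_z) ≈ 48.32°, λ = atan2(p_y, p_x) ≈ 41.05°.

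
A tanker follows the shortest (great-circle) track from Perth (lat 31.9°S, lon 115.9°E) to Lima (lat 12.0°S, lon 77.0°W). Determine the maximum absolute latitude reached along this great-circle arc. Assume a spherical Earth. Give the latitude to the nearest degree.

≈ 75°S

The great circle lies in the plane with unit normal n̂ = (p₁ × p₂)/|p₁ × p₂|.
Here n̂_z ≈ +0.259; the vertex latitude is φ_max = arccos|n̂_z| ≈ 75.0°.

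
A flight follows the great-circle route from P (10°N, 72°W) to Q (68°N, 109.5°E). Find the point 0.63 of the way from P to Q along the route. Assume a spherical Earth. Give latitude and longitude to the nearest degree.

Write both endpoints as unit vectors p₁, p₂ with components (cos φ cos λ, cos φ sin λ, sin φ).
The central angle between the endpoints is δ = arccos(p₁·p₂) ≈ 1.780 rad (102.0°).
Interpolate at f = 0.63 with slerp weights a = sin((1−f)δ)/sin δ ≈ 0.626, b = sin(fδ)/sin δ ≈ 0.921.
p = a·p₁ + b·p₂ ≈ (0.075, -0.261, 0.962); φ = arcsin(p_z) ≈ 74.25°, λ = atan2(p_y, p_x) ≈ -73.91°.

≈ (74°N, 74°W)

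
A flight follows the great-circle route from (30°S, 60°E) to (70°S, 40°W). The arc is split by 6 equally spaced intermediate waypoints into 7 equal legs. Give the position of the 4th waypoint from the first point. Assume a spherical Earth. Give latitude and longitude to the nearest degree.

≈ (62°S, 31°E)

Write both endpoints as unit vectors p₁, p₂ with components (cos φ cos λ, cos φ sin λ, sin φ).
The central angle between the endpoints is δ = arccos(p₁·p₂) ≈ 1.139 rad (65.3°).
Interpolate at f = 4/7 with slerp weights a = sin((1−f)δ)/sin δ ≈ 0.516, b = sin(fδ)/sin δ ≈ 0.667.
p = a·p₁ + b·p₂ ≈ (0.398, 0.241, -0.885); φ = arcsin(p_z) ≈ -62.26°, λ = atan2(p_y, p_x) ≈ 31.13°.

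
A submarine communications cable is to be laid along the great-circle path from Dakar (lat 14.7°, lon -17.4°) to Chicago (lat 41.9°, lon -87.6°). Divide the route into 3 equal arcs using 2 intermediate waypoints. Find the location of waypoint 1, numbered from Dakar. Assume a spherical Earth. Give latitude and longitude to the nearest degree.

Convert each endpoint to a unit vector on the sphere (x = cos φ cos λ, y = cos φ sin λ, z = sin φ).
The central angle between the endpoints is δ = arccos(p₁·p₂) ≈ 1.145 rad (65.6°).
Interpolate at f = 1/3 with slerp weights a = sin((1−f)δ)/sin δ ≈ 0.759, b = sin(fδ)/sin δ ≈ 0.409.
p = a·p₁ + b·p₂ ≈ (0.713, -0.524, 0.466); φ = arcsin(p_z) ≈ 27.76°, λ = atan2(p_y, p_x) ≈ -36.28°.

≈ lat 28°, lon -36°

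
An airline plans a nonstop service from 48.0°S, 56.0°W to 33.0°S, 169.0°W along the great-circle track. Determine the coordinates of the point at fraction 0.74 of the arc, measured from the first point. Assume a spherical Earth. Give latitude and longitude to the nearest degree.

Convert each endpoint to a unit vector on the sphere (x = cos φ cos λ, y = cos φ sin λ, z = sin φ).
The central angle between the endpoints is δ = arccos(p₁·p₂) ≈ 1.384 rad (79.3°).
Interpolate at f = 0.74 with slerp weights a = sin((1−f)δ)/sin δ ≈ 0.358, b = sin(fδ)/sin δ ≈ 0.869.
p = a·p₁ + b·p₂ ≈ (-0.582, -0.338, -0.740); φ = arcsin(p_z) ≈ -47.72°, λ = atan2(p_y, p_x) ≈ -149.84°.

≈ 48°S, 150°W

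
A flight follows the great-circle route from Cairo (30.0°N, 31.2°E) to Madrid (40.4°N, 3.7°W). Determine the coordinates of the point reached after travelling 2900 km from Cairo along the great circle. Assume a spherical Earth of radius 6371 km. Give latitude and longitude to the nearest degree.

≈ 40°N, 1°E

Convert each endpoint to a unit vector on the sphere (x = cos φ cos λ, y = cos φ sin λ, z = sin φ).
The central angle between the endpoints is δ = arccos(p₁·p₂) ≈ 0.526 rad (30.1°). The total great-circle distance is δ·R ≈ 0.526 × 6371 ≈ 3349 km, so the target fraction is f = 2900/3349 ≈ 0.866.
Interpolate at f ≈ 0.866 with slerp weights a = sin((1−f)δ)/sin δ ≈ 0.140, b = sin(fδ)/sin δ ≈ 0.876.
p = a·p₁ + b·p₂ ≈ (0.770, 0.020, 0.638); φ = arcsin(p_z) ≈ 39.64°, λ = atan2(p_y, p_x) ≈ 1.48°.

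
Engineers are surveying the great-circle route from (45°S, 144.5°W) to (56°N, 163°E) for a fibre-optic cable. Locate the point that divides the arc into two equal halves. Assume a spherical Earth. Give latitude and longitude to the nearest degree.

≈ (6°N, 167°W)

Write both endpoints as unit vectors p₁, p₂ with components (cos φ cos λ, cos φ sin λ, sin φ).
The central angle between the endpoints is δ = arccos(p₁·p₂) ≈ 1.924 rad (110.2°).
Interpolate at f = 1/2 with slerp weights a = sin((1−f)δ)/sin δ ≈ 0.874, b = sin(fδ)/sin δ ≈ 0.874.
p = a·p₁ + b·p₂ ≈ (-0.971, -0.216, 0.107); φ = arcsin(p_z) ≈ 6.12°, λ = atan2(p_y, p_x) ≈ -167.45°.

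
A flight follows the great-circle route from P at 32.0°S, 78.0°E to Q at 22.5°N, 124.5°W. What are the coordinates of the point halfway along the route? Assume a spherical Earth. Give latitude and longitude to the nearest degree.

≈ 23°S, 169°E

From cos δ = sin φ₁ sin φ₂ + cos φ₁ cos φ₂ cos Δλ, the central angle is δ ≈ 2.756 rad (157.9°).
Interpolate at f = 1/2 with slerp weights a = sin((1−f)δ)/sin δ ≈ 2.611, b = sin(fδ)/sin δ ≈ 2.611.
p = a·p₁ + b·p₂ ≈ (-0.906, 0.178, -0.384); φ = arcsin(p_z) ≈ -22.61°, λ = atan2(p_y, p_x) ≈ 168.89°.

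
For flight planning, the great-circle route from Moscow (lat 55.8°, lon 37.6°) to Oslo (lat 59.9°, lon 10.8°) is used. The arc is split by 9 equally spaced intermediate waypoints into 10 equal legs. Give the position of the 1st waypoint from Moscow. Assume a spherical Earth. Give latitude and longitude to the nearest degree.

Write both endpoints as unit vectors p₁, p₂ with components (cos φ cos λ, cos φ sin λ, sin φ).
The central angle between the endpoints is δ = arccos(p₁·p₂) ≈ 0.257 rad (14.7°).
Interpolate at f = 1/10 with slerp weights a = sin((1−f)δ)/sin δ ≈ 0.902, b = sin(fδ)/sin δ ≈ 0.101.
p = a·p₁ + b·p₂ ≈ (0.451, 0.319, 0.833); φ = arcsin(p_z) ≈ 56.45°, λ = atan2(p_y, p_x) ≈ 35.23°.

≈ lat 56°, lon 35°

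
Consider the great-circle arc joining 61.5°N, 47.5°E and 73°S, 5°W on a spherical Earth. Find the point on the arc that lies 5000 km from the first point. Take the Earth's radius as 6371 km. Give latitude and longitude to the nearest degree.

The haversine formula gives a central angle δ ≈ 2.427 rad (139.1°) between the endpoints. The total great-circle distance is δ·R ≈ 2.427 × 6371 ≈ 15464 km, so the target fraction is f = 5000/15464 ≈ 0.323.
Interpolate at f ≈ 0.323 with slerp weights a = sin((1−f)δ)/sin δ ≈ 1.522, b = sin(fδ)/sin δ ≈ 1.079.
p = a·p₁ + b·p₂ ≈ (0.805, 0.508, 0.306); φ = arcsin(p_z) ≈ 17.84°, λ = atan2(p_y, p_x) ≈ 32.26°.

≈ 18°N, 32°E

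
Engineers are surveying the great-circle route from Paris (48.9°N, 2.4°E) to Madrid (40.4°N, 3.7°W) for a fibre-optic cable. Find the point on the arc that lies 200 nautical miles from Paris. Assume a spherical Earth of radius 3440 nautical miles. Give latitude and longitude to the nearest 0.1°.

Write both endpoints as unit vectors p₁, p₂ with components (cos φ cos λ, cos φ sin λ, sin φ).
The central angle between the endpoints is δ = arccos(p₁·p₂) ≈ 0.166 rad (9.5°). The total great-circle distance is δ·R ≈ 0.166 × 3440 ≈ 573 nmi, so the target fraction is f = 200/573 ≈ 0.349.
Interpolate at f ≈ 0.349 with slerp weights a = sin((1−f)δ)/sin δ ≈ 0.652, b = sin(fδ)/sin δ ≈ 0.351.
p = a·p₁ + b·p₂ ≈ (0.695, 0.001, 0.719); φ = arcsin(p_z) ≈ 45.97°, λ = atan2(p_y, p_x) ≈ 0.06°.

≈ (46.0°N, 0.1°E)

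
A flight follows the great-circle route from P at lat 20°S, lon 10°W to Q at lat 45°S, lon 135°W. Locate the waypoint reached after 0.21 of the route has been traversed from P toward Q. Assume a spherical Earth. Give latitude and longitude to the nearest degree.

Convert each endpoint to a unit vector on the sphere (x = cos φ cos λ, y = cos φ sin λ, z = sin φ).
The central angle between the endpoints is δ = arccos(p₁·p₂) ≈ 1.711 rad (98.0°).
Interpolate at f = 0.21 with slerp weights a = sin((1−f)δ)/sin δ ≈ 0.986, b = sin(fδ)/sin δ ≈ 0.355.
p = a·p₁ + b·p₂ ≈ (0.735, -0.338, -0.588); φ = arcsin(p_z) ≈ -36.02°, λ = atan2(p_y, p_x) ≈ -24.73°.

≈ lat 36°S, lon 25°W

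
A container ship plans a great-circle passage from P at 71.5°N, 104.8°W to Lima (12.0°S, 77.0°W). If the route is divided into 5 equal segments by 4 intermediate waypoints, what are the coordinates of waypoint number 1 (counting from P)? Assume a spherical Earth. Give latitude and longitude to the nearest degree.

≈ 55°N, 91°W

Convert each endpoint to a unit vector on the sphere (x = cos φ cos λ, y = cos φ sin λ, z = sin φ).
The central angle between the endpoints is δ = arccos(p₁·p₂) ≈ 1.493 rad (85.6°).
Interpolate at f = 1/5 with slerp weights a = sin((1−f)δ)/sin δ ≈ 0.933, b = sin(fδ)/sin δ ≈ 0.295.
p = a·p₁ + b·p₂ ≈ (-0.011, -0.567, 0.823); φ = arcsin(p_z) ≈ 55.42°, λ = atan2(p_y, p_x) ≈ -91.08°.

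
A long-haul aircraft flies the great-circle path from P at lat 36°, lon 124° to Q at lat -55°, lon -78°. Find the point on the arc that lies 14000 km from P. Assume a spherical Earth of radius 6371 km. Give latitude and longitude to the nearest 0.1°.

Write both endpoints as unit vectors p₁, p₂ with components (cos φ cos λ, cos φ sin λ, sin φ).
The central angle between the endpoints is δ = arccos(p₁·p₂) ≈ 2.718 rad (155.7°). The total great-circle distance is δ·R ≈ 2.718 × 6371 ≈ 17318 km, so the target fraction is f = 14000/17318 ≈ 0.808.
Interpolate at f ≈ 0.808 with slerp weights a = sin((1−f)δ)/sin δ ≈ 1.211, b = sin(fδ)/sin δ ≈ 1.972.
p = a·p₁ + b·p₂ ≈ (-0.313, -0.294, -0.903); φ = arcsin(p_z) ≈ -64.58°, λ = atan2(p_y, p_x) ≈ -136.79°.

≈ lat -64.6°, lon -136.8°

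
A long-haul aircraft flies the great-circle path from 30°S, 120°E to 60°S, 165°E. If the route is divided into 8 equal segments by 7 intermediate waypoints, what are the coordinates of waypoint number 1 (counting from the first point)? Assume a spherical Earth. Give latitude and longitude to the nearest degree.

≈ 34°S, 123°E

Convert each endpoint to a unit vector on the sphere (x = cos φ cos λ, y = cos φ sin λ, z = sin φ).
The central angle between the endpoints is δ = arccos(p₁·p₂) ≈ 0.739 rad (42.3°).
Interpolate at f = 1/8 with slerp weights a = sin((1−f)δ)/sin δ ≈ 0.895, b = sin(fδ)/sin δ ≈ 0.137.
p = a·p₁ + b·p₂ ≈ (-0.453, 0.689, -0.566); φ = arcsin(p_z) ≈ -34.46°, λ = atan2(p_y, p_x) ≈ 123.37°.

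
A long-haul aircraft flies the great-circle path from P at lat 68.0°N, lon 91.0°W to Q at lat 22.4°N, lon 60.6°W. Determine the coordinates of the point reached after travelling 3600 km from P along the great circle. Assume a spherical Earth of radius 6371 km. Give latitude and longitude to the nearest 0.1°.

≈ lat 38.7°N, lon 66.0°W

The haversine formula gives a central angle δ ≈ 0.861 rad (49.3°) between the endpoints. The total great-circle distance is δ·R ≈ 0.861 × 6371 ≈ 5482 km, so the target fraction is f = 3600/5482 ≈ 0.657.
Interpolate at f ≈ 0.657 with slerp weights a = sin((1−f)δ)/sin δ ≈ 0.384, b = sin(fδ)/sin δ ≈ 0.706.
p = a·p₁ + b·p₂ ≈ (0.318, -0.713, 0.625); φ = arcsin(p_z) ≈ 38.70°, λ = atan2(p_y, p_x) ≈ -65.95°.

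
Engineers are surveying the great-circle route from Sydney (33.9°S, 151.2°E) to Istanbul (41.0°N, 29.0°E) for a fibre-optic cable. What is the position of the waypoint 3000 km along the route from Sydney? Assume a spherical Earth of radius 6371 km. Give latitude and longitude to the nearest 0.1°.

Convert each endpoint to a unit vector on the sphere (x = cos φ cos λ, y = cos φ sin λ, z = sin φ).
The central angle between the endpoints is δ = arccos(p₁·p₂) ≈ 2.346 rad (134.4°). The total great-circle distance is δ·R ≈ 2.346 × 6371 ≈ 14945 km, so the target fraction is f = 3000/14945 ≈ 0.201.
Interpolate at f ≈ 0.201 with slerp weights a = sin((1−f)δ)/sin δ ≈ 1.336, b = sin(fδ)/sin δ ≈ 0.635.
p = a·p₁ + b·p₂ ≈ (-0.552, 0.766, -0.328); φ = arcsin(p_z) ≈ -19.16°, λ = atan2(p_y, p_x) ≈ 125.77°.

≈ (19.2°S, 125.8°E)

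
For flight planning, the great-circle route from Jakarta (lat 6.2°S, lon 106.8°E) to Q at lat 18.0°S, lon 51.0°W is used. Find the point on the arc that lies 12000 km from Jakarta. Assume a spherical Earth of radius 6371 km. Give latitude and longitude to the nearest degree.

Write both endpoints as unit vectors p₁, p₂ with components (cos φ cos λ, cos φ sin λ, sin φ).
The central angle between the endpoints is δ = arccos(p₁·p₂) ≈ 2.572 rad (147.4°). The total great-circle distance is δ·R ≈ 2.572 × 6371 ≈ 16385 km, so the target fraction is f = 12000/16385 ≈ 0.732.
Interpolate at f ≈ 0.732 with slerp weights a = sin((1−f)δ)/sin δ ≈ 1.178, b = sin(fδ)/sin δ ≈ 1.764.
p = a·p₁ + b·p₂ ≈ (0.717, -0.183, -0.672); φ = arcsin(p_z) ≈ -42.24°, λ = atan2(p_y, p_x) ≈ -14.31°.

≈ lat 42°S, lon 14°W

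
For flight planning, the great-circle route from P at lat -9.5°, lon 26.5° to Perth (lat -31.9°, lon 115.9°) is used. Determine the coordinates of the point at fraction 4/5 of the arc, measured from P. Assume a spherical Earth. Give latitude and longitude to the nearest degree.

Convert each endpoint to a unit vector on the sphere (x = cos φ cos λ, y = cos φ sin λ, z = sin φ).
The central angle between the endpoints is δ = arccos(p₁·p₂) ≈ 1.475 rad (84.5°).
Interpolate at f = 4/5 with slerp weights a = sin((1−f)δ)/sin δ ≈ 0.292, b = sin(fδ)/sin δ ≈ 0.929.
p = a·p₁ + b·p₂ ≈ (-0.087, 0.838, -0.539); φ = arcsin(p_z) ≈ -32.62°, λ = atan2(p_y, p_x) ≈ 95.91°.

≈ lat -33°, lon 96°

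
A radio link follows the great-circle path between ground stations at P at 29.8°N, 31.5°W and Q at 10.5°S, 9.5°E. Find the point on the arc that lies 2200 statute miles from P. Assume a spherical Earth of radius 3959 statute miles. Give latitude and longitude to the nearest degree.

≈ 8°N, 7°W

Write both endpoints as unit vectors p₁, p₂ with components (cos φ cos λ, cos φ sin λ, sin φ).
The central angle between the endpoints is δ = arccos(p₁·p₂) ≈ 0.984 rad (56.4°). The total great-circle distance is δ·R ≈ 0.984 × 3959 ≈ 3897 mi, so the target fraction is f = 2200/3897 ≈ 0.565.
Interpolate at f ≈ 0.565 with slerp weights a = sin((1−f)δ)/sin δ ≈ 0.499, b = sin(fδ)/sin δ ≈ 0.633.
p = a·p₁ + b·p₂ ≈ (0.983, -0.123, 0.133); φ = arcsin(p_z) ≈ 7.62°, λ = atan2(p_y, p_x) ≈ -7.16°.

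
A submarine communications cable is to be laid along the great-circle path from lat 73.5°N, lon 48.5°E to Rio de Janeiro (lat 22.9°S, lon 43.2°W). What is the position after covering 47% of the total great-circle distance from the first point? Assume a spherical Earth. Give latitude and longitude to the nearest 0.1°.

≈ lat 34.0°N, lon 24.6°W

Convert each endpoint to a unit vector on the sphere (x = cos φ cos λ, y = cos φ sin λ, z = sin φ).
The central angle between the endpoints is δ = arccos(p₁·p₂) ≈ 1.962 rad (112.4°).
Interpolate at f = 0.47 with slerp weights a = sin((1−f)δ)/sin δ ≈ 0.932, b = sin(fδ)/sin δ ≈ 0.862.
p = a·p₁ + b·p₂ ≈ (0.754, -0.345, 0.559); φ = arcsin(p_z) ≈ 33.97°, λ = atan2(p_y, p_x) ≈ -24.59°.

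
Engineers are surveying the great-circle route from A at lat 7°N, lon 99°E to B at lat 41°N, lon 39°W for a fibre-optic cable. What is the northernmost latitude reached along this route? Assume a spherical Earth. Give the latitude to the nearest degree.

≈ 55°N

The great circle lies in the plane with unit normal n̂ = (p₁ × p₂)/|p₁ × p₂|.
Here n̂_z ≈ -0.570; the vertex latitude is φ_max = arccos|n̂_z| ≈ 55.2°.
Check via Clairaut: cos φ_max = |cos φ₁| · sin C = cos(7.0°)·sin(35.1°) ≈ 0.570, again giving ≈ 55.2°.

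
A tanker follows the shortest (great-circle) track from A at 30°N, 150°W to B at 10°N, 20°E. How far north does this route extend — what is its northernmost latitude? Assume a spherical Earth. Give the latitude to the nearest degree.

The great circle lies in the plane with unit normal n̂ = (p₁ × p₂)/|p₁ × p₂|.
Here n̂_z ≈ +0.225; the vertex latitude is φ_max = arccos|n̂_z| ≈ 77.0°.
Check via Clairaut: cos φ_max = |cos φ₁| · sin C = cos(30.0°)·sin(15.1°) ≈ 0.225, again giving ≈ 77.0°.

≈ 77°N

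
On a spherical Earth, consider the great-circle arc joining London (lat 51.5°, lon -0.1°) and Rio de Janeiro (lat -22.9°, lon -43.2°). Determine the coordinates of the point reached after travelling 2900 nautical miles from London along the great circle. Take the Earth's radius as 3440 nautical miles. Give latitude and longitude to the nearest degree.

≈ lat 9°, lon -29°

Convert each endpoint to a unit vector on the sphere (x = cos φ cos λ, y = cos φ sin λ, z = sin φ).
The central angle between the endpoints is δ = arccos(p₁·p₂) ≈ 1.456 rad (83.4°). The total great-circle distance is δ·R ≈ 1.456 × 3440 ≈ 5010 nmi, so the target fraction is f = 2900/5010 ≈ 0.579.
Interpolate at f ≈ 0.579 with slerp weights a = sin((1−f)δ)/sin δ ≈ 0.579, b = sin(fδ)/sin δ ≈ 0.752.
p = a·p₁ + b·p₂ ≈ (0.865, -0.475, 0.161); φ = arcsin(p_z) ≈ 9.26°, λ = atan2(p_y, p_x) ≈ -28.74°.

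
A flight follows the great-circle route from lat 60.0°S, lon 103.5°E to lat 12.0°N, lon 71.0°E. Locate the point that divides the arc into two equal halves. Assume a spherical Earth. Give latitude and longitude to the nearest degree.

≈ lat 25°S, lon 82°E

Convert each endpoint to a unit vector on the sphere (x = cos φ cos λ, y = cos φ sin λ, z = sin φ).
The central angle between the endpoints is δ = arccos(p₁·p₂) ≈ 1.336 rad (76.6°).
Interpolate at f = 1/2 with slerp weights a = sin((1−f)δ)/sin δ ≈ 0.637, b = sin(fδ)/sin δ ≈ 0.637.
p = a·p₁ + b·p₂ ≈ (0.128, 0.899, -0.419); φ = arcsin(p_z) ≈ -24.78°, λ = atan2(p_y, p_x) ≈ 81.86°.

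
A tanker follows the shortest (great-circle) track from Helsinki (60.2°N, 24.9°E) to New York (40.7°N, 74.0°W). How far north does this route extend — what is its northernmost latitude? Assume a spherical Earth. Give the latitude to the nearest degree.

The great circle lies in the plane with unit normal n̂ = (p₁ × p₂)/|p₁ × p₂|.
Here n̂_z ≈ -0.432; the vertex latitude is φ_max = arccos|n̂_z| ≈ 64.4°.
Check via Clairaut: cos φ_max = |cos φ₁| · sin C = cos(60.2°)·sin(60.4°) ≈ 0.432, again giving ≈ 64.4°.

≈ 64°N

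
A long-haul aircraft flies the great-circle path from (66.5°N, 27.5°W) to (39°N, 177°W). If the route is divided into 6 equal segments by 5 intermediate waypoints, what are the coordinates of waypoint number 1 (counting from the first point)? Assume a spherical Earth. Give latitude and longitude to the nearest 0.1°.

From cos δ = sin φ₁ sin φ₂ + cos φ₁ cos φ₂ cos Δλ, the central angle is δ ≈ 1.255 rad (71.9°).
Interpolate at f = 1/6 with slerp weights a = sin((1−f)δ)/sin δ ≈ 0.910, b = sin(fδ)/sin δ ≈ 0.218.
p = a·p₁ + b·p₂ ≈ (0.152, -0.177, 0.972); φ = arcsin(p_z) ≈ 76.51°, λ = atan2(p_y, p_x) ≈ -49.19°.

≈ (76.5°N, 49.2°W)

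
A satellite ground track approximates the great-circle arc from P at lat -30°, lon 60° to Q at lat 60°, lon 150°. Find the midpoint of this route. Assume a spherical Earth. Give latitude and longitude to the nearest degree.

≈ lat 20°, lon 90°

The haversine formula gives a central angle δ ≈ 2.019 rad (115.7°) between the endpoints.
Interpolate at f = 1/2 with slerp weights a = sin((1−f)δ)/sin δ ≈ 0.939, b = sin(fδ)/sin δ ≈ 0.939.
p = a·p₁ + b·p₂ ≈ (0.000, 0.939, 0.344); φ = arcsin(p_z) ≈ 20.10°, λ = atan2(p_y, p_x) ≈ 90.00°.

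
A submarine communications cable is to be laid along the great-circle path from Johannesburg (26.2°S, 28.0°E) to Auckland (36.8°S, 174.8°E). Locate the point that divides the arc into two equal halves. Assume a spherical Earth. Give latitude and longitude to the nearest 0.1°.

Convert each endpoint to a unit vector on the sphere (x = cos φ cos λ, y = cos φ sin λ, z = sin φ).
The central angle between the endpoints is δ = arccos(p₁·p₂) ≈ 1.914 rad (109.7°).
Interpolate at f = 1/2 with slerp weights a = sin((1−f)δ)/sin δ ≈ 0.868, b = sin(fδ)/sin δ ≈ 0.868.
p = a·p₁ + b·p₂ ≈ (-0.005, 0.429, -0.903); φ = arcsin(p_z) ≈ -64.61°, λ = atan2(p_y, p_x) ≈ 90.60°.

≈ (64.6°S, 90.6°E)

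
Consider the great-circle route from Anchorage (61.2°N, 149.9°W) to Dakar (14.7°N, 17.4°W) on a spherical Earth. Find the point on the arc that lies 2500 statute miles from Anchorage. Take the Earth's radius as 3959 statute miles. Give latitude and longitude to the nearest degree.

≈ 65°N, 64°W

Convert each endpoint to a unit vector on the sphere (x = cos φ cos λ, y = cos φ sin λ, z = sin φ).
The central angle between the endpoints is δ = arccos(p₁·p₂) ≈ 1.663 rad (95.3°). The total great-circle distance is δ·R ≈ 1.663 × 3959 ≈ 6585 mi, so the target fraction is f = 2500/6585 ≈ 0.380.
Interpolate at f ≈ 0.380 with slerp weights a = sin((1−f)δ)/sin δ ≈ 0.862, b = sin(fδ)/sin δ ≈ 0.593.
p = a·p₁ + b·p₂ ≈ (0.188, -0.380, 0.906); φ = arcsin(p_z) ≈ 64.93°, λ = atan2(p_y, p_x) ≈ -63.67°.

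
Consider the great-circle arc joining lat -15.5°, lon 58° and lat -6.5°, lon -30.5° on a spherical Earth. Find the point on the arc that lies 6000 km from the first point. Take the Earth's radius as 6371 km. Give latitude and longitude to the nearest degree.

Convert each endpoint to a unit vector on the sphere (x = cos φ cos λ, y = cos φ sin λ, z = sin φ).
The central angle between the endpoints is δ = arccos(p₁·p₂) ≈ 1.515 rad (86.8°). The total great-circle distance is δ·R ≈ 1.515 × 6371 ≈ 9655 km, so the target fraction is f = 6000/9655 ≈ 0.621.
Interpolate at f ≈ 0.621 with slerp weights a = sin((1−f)δ)/sin δ ≈ 0.544, b = sin(fδ)/sin δ ≈ 0.810.
p = a·p₁ + b·p₂ ≈ (0.971, 0.036, -0.237); φ = arcsin(p_z) ≈ -13.71°, λ = atan2(p_y, p_x) ≈ 2.11°.

≈ lat -14°, lon 2°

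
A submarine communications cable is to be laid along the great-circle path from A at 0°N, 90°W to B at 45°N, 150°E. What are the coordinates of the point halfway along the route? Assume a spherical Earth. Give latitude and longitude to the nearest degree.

Convert each endpoint to a unit vector on the sphere (x = cos φ cos λ, y = cos φ sin λ, z = sin φ).
The central angle between the endpoints is δ = arccos(p₁·p₂) ≈ 1.932 rad (110.7°).
Interpolate at f = 1/2 with slerp weights a = sin((1−f)δ)/sin δ ≈ 0.879, b = sin(fδ)/sin δ ≈ 0.879.
p = a·p₁ + b·p₂ ≈ (-0.539, -0.569, 0.622); φ = arcsin(p_z) ≈ 38.45°, λ = atan2(p_y, p_x) ≈ -133.45°.

≈ 38°N, 133°W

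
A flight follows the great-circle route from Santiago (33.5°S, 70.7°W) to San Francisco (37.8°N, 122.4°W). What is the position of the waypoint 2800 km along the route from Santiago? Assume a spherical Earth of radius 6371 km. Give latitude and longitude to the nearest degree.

≈ 13°S, 86°W

Write both endpoints as unit vectors p₁, p₂ with components (cos φ cos λ, cos φ sin λ, sin φ).
The central angle between the endpoints is δ = arccos(p₁·p₂) ≈ 1.501 rad (86.0°). The total great-circle distance is δ·R ≈ 1.501 × 6371 ≈ 9561 km, so the target fraction is f = 2800/9561 ≈ 0.293.
Interpolate at f ≈ 0.293 with slerp weights a = sin((1−f)δ)/sin δ ≈ 0.875, b = sin(fδ)/sin δ ≈ 0.427.
p = a·p₁ + b·p₂ ≈ (0.061, -0.973, -0.222); φ = arcsin(p_z) ≈ -12.80°, λ = atan2(p_y, p_x) ≈ -86.44°.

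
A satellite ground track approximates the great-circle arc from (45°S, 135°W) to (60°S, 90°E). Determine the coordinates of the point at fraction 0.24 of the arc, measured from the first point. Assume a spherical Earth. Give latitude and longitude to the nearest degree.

Write both endpoints as unit vectors p₁, p₂ with components (cos φ cos λ, cos φ sin λ, sin φ).
The central angle between the endpoints is δ = arccos(p₁·p₂) ≈ 1.200 rad (68.8°).
Interpolate at f = 0.24 with slerp weights a = sin((1−f)δ)/sin δ ≈ 0.848, b = sin(fδ)/sin δ ≈ 0.305.
p = a·p₁ + b·p₂ ≈ (-0.424, -0.272, -0.864); φ = arcsin(p_z) ≈ -59.75°, λ = atan2(p_y, p_x) ≈ -147.35°.

≈ (60°S, 147°W)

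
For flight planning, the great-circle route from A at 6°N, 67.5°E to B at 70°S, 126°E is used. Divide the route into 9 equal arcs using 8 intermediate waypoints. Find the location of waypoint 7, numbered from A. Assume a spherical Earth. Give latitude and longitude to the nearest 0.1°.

≈ 56.1°S, 96.2°E

Convert each endpoint to a unit vector on the sphere (x = cos φ cos λ, y = cos φ sin λ, z = sin φ).
The central angle between the endpoints is δ = arccos(p₁·p₂) ≈ 1.491 rad (85.4°).
Interpolate at f = 7/9 with slerp weights a = sin((1−f)δ)/sin δ ≈ 0.326, b = sin(fδ)/sin δ ≈ 0.920.
p = a·p₁ + b·p₂ ≈ (-0.061, 0.554, -0.830); φ = arcsin(p_z) ≈ -56.11°, λ = atan2(p_y, p_x) ≈ 96.25°.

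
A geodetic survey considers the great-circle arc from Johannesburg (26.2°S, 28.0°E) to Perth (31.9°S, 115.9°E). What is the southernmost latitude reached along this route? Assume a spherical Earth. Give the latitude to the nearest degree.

≈ 38°S

The great circle lies in the plane with unit normal n̂ = (p₁ × p₂)/|p₁ × p₂|.
Here n̂_z ≈ +0.789; the vertex latitude is φ_max = arccos|n̂_z| ≈ 37.9°.
Check via Clairaut: cos φ_max = |cos φ₁| · sin C = cos(26.2°)·sin(118.5°) ≈ 0.789, again giving ≈ 37.9°.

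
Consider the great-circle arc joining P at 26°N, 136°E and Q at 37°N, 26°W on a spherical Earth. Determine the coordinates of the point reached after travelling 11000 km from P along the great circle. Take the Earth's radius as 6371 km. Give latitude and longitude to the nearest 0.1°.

Convert each endpoint to a unit vector on the sphere (x = cos φ cos λ, y = cos φ sin λ, z = sin φ).
The central angle between the endpoints is δ = arccos(p₁·p₂) ≈ 2.003 rad (114.8°). The total great-circle distance is δ·R ≈ 2.003 × 6371 ≈ 12761 km, so the target fraction is f = 11000/12761 ≈ 0.862.
Interpolate at f ≈ 0.862 with slerp weights a = sin((1−f)δ)/sin δ ≈ 0.301, b = sin(fδ)/sin δ ≈ 1.088.
p = a·p₁ + b·p₂ ≈ (0.587, -0.193, 0.786); φ = arcsin(p_z) ≈ 51.86°, λ = atan2(p_y, p_x) ≈ -18.23°.

≈ 51.9°N, 18.2°W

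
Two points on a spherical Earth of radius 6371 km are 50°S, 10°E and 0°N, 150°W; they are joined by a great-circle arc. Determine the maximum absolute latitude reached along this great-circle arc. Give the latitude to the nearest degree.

The great circle lies in the plane with unit normal n̂ = (p₁ × p₂)/|p₁ × p₂|.
Here n̂_z ≈ -0.276; the vertex latitude is φ_max = arccos|n̂_z| ≈ 74.0°.
Check via Clairaut: cos φ_max = |cos φ₁| · sin C = cos(50.0°)·sin(154.6°) ≈ 0.276, again giving ≈ 74.0°.

≈ 74°S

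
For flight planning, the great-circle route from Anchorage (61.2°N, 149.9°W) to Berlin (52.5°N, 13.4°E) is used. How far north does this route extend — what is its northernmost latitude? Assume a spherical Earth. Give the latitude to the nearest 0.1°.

≈ 84.7°N

The great circle lies in the plane with unit normal n̂ = (p₁ × p₂)/|p₁ × p₂|.
Here n̂_z ≈ +0.093; the vertex latitude is φ_max = arccos|n̂_z| ≈ 84.7°.
Check via Clairaut: cos φ_max = |cos φ₁| · sin C = cos(61.2°)·sin(11.1°) ≈ 0.093, again giving ≈ 84.7°.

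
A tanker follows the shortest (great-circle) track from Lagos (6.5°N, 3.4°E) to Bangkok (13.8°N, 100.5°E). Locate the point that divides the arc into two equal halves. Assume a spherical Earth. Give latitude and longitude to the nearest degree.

Convert each endpoint to a unit vector on the sphere (x = cos φ cos λ, y = cos φ sin λ, z = sin φ).
The central angle between the endpoints is δ = arccos(p₁·p₂) ≈ 1.663 rad (95.3°).
Interpolate at f = 1/2 with slerp weights a = sin((1−f)δ)/sin δ ≈ 0.742, b = sin(fδ)/sin δ ≈ 0.742.
p = a·p₁ + b·p₂ ≈ (0.605, 0.752, 0.261); φ = arcsin(p_z) ≈ 15.13°, λ = atan2(p_y, p_x) ≈ 51.21°.

≈ (15°N, 51°E)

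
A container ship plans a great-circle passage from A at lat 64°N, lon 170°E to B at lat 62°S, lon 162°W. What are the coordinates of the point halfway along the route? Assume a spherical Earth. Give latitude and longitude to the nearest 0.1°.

≈ lat 1.0°N, lon 175.5°W

From cos δ = sin φ₁ sin φ₂ + cos φ₁ cos φ₂ cos Δλ, the central angle is δ ≈ 2.229 rad (127.7°).
Interpolate at f = 1/2 with slerp weights a = sin((1−f)δ)/sin δ ≈ 1.135, b = sin(fδ)/sin δ ≈ 1.135.
p = a·p₁ + b·p₂ ≈ (-0.997, -0.078, 0.018); φ = arcsin(p_z) ≈ 1.03°, λ = atan2(p_y, p_x) ≈ -175.51°.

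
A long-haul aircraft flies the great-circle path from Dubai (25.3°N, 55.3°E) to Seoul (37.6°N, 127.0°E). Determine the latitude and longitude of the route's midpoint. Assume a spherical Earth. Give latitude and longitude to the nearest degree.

Convert each endpoint to a unit vector on the sphere (x = cos φ cos λ, y = cos φ sin λ, z = sin φ).
The central angle between the endpoints is δ = arccos(p₁·p₂) ≈ 1.064 rad (60.9°).
Interpolate at f = 1/2 with slerp weights a = sin((1−f)δ)/sin δ ≈ 0.580, b = sin(fδ)/sin δ ≈ 0.580.
p = a·p₁ + b·p₂ ≈ (0.022, 0.798, 0.602); φ = arcsin(p_z) ≈ 37.01°, λ = atan2(p_y, p_x) ≈ 88.42°.

≈ (37°N, 88°E)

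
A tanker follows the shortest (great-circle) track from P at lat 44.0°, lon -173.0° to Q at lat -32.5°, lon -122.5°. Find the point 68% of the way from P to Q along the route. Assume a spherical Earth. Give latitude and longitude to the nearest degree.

Convert each endpoint to a unit vector on the sphere (x = cos φ cos λ, y = cos φ sin λ, z = sin φ).
The central angle between the endpoints is δ = arccos(p₁·p₂) ≈ 1.558 rad (89.3°).
Interpolate at f = 0.68 with slerp weights a = sin((1−f)δ)/sin δ ≈ 0.478, b = sin(fδ)/sin δ ≈ 0.872.
p = a·p₁ + b·p₂ ≈ (-0.737, -0.662, -0.136); φ = arcsin(p_z) ≈ -7.84°, λ = atan2(p_y, p_x) ≈ -138.04°.

≈ lat -8°, lon -138°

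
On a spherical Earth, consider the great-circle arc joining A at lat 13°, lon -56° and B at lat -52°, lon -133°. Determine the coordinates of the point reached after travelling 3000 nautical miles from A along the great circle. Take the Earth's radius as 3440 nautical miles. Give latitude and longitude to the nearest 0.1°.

Convert each endpoint to a unit vector on the sphere (x = cos φ cos λ, y = cos φ sin λ, z = sin φ).
The central angle between the endpoints is δ = arccos(p₁·p₂) ≈ 1.613 rad (92.4°). The total great-circle distance is δ·R ≈ 1.613 × 3440 ≈ 5549 nmi, so the target fraction is f = 3000/5549 ≈ 0.541.
Interpolate at f ≈ 0.541 with slerp weights a = sin((1−f)δ)/sin δ ≈ 0.676, b = sin(fδ)/sin δ ≈ 0.766.
p = a·p₁ + b·p₂ ≈ (0.046, -0.891, -0.452); φ = arcsin(p_z) ≈ -26.87°, λ = atan2(p_y, p_x) ≈ -87.02°.

≈ lat -26.9°, lon -87.0°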